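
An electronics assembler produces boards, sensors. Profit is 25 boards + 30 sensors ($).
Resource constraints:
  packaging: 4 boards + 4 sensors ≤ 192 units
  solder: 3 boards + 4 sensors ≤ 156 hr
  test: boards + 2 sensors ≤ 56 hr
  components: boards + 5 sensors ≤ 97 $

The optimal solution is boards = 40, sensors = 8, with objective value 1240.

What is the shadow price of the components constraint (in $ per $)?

Check each constraint at x*: packaging 192/192 (tight); solder 152/156 (slack 4); test 56/56 (tight); components 80/97 (slack 17).
Since solder, components are not tight, their duals are 0.
From A_Bᵀ y = c: 4·y_packaging + 1·y_test = 25; 4·y_packaging + 2·y_test = 30.
Solving: y_packaging = 5, y_test = 5.
Shadow price of components = 0.

0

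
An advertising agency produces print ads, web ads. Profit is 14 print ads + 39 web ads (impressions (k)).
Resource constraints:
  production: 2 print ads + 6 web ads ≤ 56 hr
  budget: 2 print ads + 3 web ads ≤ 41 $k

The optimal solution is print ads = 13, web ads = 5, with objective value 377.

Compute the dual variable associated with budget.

1

At the optimum: production uses 56 of 56 (binding); budget uses 41 of 41 (binding).
Dual feasibility on the basic columns requires 2·y_production + 2·y_budget = 14, 6·y_production + 3·y_budget = 39.
Solving: y_production = 6, y_budget = 1.
Shadow price of budget = 1.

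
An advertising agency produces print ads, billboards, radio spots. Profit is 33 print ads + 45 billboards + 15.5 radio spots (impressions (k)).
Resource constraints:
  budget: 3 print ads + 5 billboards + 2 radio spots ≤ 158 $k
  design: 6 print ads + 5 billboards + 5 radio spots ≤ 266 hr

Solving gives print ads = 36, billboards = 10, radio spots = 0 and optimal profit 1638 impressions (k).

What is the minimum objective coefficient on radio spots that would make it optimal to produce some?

Check each constraint at x*: budget 158/158 (tight); design 266/266 (tight).
The binding rows give the dual system: 3·y_budget + 6·y_design = 33 and 5·y_budget + 5·y_design = 45.
Solving: y_budget = 7, y_design = 2.
radio spots enters the basis when its profit ≥ yᵀa₃ = 7·2 + 2·5 = 24.

24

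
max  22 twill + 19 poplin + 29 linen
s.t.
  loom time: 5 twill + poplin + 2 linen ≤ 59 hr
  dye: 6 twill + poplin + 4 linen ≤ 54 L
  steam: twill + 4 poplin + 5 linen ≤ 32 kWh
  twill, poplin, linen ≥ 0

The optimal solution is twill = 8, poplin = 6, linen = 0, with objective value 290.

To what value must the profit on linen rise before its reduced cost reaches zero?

32

Check each constraint at x*: loom time 46/59 (slack 13); dye 54/54 (tight); steam 32/32 (tight).
Since loom time is not tight, its dual is 0.
Dual feasibility on the basic columns requires 6·y_dye + 1·y_steam = 22, 1·y_dye + 4·y_steam = 19.
→ y_dye = 3 and y_steam = 4.
linen enters the basis when its profit ≥ yᵀa₃ = 3·4 + 4·5 = 32.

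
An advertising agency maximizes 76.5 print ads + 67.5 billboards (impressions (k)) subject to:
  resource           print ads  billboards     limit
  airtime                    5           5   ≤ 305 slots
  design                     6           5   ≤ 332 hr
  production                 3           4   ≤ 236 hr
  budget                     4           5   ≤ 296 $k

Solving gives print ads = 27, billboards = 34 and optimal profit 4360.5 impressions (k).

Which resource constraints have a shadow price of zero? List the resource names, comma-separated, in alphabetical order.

budget, production

airtime: 305/305 (binding)
design: 332/332 (binding)
production: 217/236 (slack 19)
budget: 278/296 (slack 18)
By complementary slackness, a constraint with positive slack has shadow price 0 → budget, production.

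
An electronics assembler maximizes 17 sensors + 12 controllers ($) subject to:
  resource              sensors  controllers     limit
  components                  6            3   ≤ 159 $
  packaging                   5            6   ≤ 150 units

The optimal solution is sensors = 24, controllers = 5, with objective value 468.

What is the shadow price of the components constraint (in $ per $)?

At the optimum: components uses 159 of 159 (binding); packaging uses 150 of 150 (binding).
From A_Bᵀ y = c: 6·y_components + 5·y_packaging = 17; 3·y_components + 6·y_packaging = 12.
→ y_components = 2 and y_packaging = 1.
Shadow price of components = 2.

2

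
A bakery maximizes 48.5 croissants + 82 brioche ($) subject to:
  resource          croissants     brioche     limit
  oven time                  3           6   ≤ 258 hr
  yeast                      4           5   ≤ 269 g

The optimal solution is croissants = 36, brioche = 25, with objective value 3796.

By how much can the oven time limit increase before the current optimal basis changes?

Binding constraints: oven time, yeast. The basis is B = [[3,6],[4,5]] with det -9.
Per unit increase in oven time, x* moves by d = (-0.5556, 0.4444).
The basis stays optimal until croissants reaches 0; allowable increase = 64.8 hr.

64.8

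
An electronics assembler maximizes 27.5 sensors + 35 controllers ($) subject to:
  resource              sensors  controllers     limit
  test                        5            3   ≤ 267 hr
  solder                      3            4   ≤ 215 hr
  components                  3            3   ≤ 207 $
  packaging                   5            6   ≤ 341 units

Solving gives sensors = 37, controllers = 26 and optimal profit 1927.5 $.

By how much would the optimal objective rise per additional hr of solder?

Binding: solder and packaging. Non-binding: test (4 unused), components (18 unused).
By complementary slackness, y = 0 for the non-binding constraints.
From A_Bᵀ y = c: 3·y_solder + 5·y_packaging = 27.5; 4·y_solder + 6·y_packaging = 35.
Solving: y_solder = 5, y_packaging = 2.5.
Shadow price of solder = 5.

5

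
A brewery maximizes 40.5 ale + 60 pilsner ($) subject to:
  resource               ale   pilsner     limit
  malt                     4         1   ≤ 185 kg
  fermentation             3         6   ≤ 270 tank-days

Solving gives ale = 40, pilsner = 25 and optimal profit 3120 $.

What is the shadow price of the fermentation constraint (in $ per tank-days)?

Both malt and fermentation are binding at x*.
Dual feasibility on the basic columns requires 4·y_malt + 3·y_fermentation = 40.5, 1·y_malt + 6·y_fermentation = 60.
Solving: y_malt = 3, y_fermentation = 9.5.
Shadow price of fermentation = 9.5.

9.5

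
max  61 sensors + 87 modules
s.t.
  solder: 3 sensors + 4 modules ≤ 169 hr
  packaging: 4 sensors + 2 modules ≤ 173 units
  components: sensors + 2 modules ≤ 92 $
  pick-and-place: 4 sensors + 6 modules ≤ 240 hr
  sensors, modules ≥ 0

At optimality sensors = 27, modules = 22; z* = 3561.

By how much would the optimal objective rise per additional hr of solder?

Check each constraint at x*: solder 169/169 (tight); packaging 152/173 (slack 21); components 71/92 (slack 21); pick-and-place 240/240 (tight).
By complementary slackness, y = 0 for the non-binding constraints.
Dual feasibility on the basic columns requires 3·y_solder + 4·y_pick-and-place = 61, 4·y_solder + 6·y_pick-and-place = 87.
This yields shadow prices y_solder = 9, y_pick-and-place = 8.5.
Shadow price of solder = 9.

9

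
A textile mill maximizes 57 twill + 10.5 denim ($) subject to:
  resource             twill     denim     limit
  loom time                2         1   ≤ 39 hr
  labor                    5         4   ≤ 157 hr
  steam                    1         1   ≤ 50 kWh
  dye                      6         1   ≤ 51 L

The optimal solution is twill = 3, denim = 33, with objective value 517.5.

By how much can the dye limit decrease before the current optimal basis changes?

12

Binding constraints: loom time, dye. The basis is B = [[2,1],[6,1]] with det -4.
Per unit decrease in dye, x* moves by d = (-0.25, 0.5).
The basis stays optimal until twill reaches 0; allowable decrease = 12 L.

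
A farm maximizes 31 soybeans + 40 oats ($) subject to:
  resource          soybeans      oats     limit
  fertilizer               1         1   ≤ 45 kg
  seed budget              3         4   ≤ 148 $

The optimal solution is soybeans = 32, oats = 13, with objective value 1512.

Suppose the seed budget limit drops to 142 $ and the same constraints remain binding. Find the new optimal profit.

Check each constraint at x*: fertilizer 45/45 (tight); seed budget 148/148 (tight).
The binding rows give the dual system: 1·y_fertilizer + 3·y_seed budget = 31 and 1·y_fertilizer + 4·y_seed budget = 40.
→ y_fertilizer = 4 and y_seed budget = 9.
Δz = y_seed budget·Δb = 9 × (-6) = -54, so new z* = 1512 − 54 = 1458.

1458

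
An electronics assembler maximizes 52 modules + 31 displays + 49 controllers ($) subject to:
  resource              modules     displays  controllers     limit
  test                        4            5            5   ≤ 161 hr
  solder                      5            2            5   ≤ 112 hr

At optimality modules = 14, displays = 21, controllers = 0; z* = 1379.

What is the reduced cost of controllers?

-6

At the optimum: test uses 161 of 161 (binding); solder uses 112 of 112 (binding).
From A_Bᵀ y = c: 4·y_test + 5·y_solder = 52; 5·y_test + 2·y_solder = 31.
This yields shadow prices y_test = 3, y_solder = 8.
Reduced cost of controllers: c₃ − yᵀa₃ = 49 − (3·5 + 8·5) = 49 − 55 = -6.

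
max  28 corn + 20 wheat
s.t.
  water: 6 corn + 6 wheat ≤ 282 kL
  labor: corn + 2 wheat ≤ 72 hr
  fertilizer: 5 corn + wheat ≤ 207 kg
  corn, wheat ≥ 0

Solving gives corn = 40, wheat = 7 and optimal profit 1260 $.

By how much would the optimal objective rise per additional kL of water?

3

Check each constraint at x*: water 282/282 (tight); labor 54/72 (slack 18); fertilizer 207/207 (tight).
Slack constraints have shadow price 0 (complementary slackness).
The binding rows give the dual system: 6·y_water + 5·y_fertilizer = 28 and 6·y_water + 1·y_fertilizer = 20.
This yields shadow prices y_water = 3, y_fertilizer = 2.
Shadow price of water = 3.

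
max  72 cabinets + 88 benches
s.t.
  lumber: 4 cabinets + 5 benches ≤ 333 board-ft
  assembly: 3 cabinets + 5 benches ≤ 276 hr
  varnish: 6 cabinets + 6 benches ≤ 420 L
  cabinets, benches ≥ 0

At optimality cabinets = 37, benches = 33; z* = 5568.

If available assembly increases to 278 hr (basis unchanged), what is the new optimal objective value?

5584

Check each constraint at x*: lumber 313/333 (slack 20); assembly 276/276 (tight); varnish 420/420 (tight).
By complementary slackness, y = 0 for the non-binding constraint.
The binding rows give the dual system: 3·y_assembly + 6·y_varnish = 72 and 5·y_assembly + 6·y_varnish = 88.
This yields shadow prices y_assembly = 8, y_varnish = 8.
Δz = y_assembly·Δb = 8 × (2) = 16, so new z* = 5568 + 16 = 5584.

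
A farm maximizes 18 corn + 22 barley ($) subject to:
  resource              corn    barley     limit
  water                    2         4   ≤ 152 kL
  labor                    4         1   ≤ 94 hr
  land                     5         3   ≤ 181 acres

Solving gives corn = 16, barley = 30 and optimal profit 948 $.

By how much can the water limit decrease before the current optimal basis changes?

Binding constraints: water, labor. The basis is B = [[2,4],[4,1]] with det -14.
Per unit decrease in water, x* moves by d = (0.0714, -0.2857).
The basis stays optimal until barley reaches 0; allowable decrease = 105 kL.

105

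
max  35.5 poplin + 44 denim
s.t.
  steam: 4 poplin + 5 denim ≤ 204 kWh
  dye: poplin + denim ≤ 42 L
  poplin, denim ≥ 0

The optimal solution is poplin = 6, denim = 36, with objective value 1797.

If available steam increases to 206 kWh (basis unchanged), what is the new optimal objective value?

1814

At the optimum: steam uses 204 of 204 (binding); dye uses 42 of 42 (binding).
Dual feasibility on the basic columns requires 4·y_steam + 1·y_dye = 35.5, 5·y_steam + 1·y_dye = 44.
→ y_steam = 8.5 and y_dye = 1.5.
Δz = y_steam·Δb = 8.5 × (2) = 17, so new z* = 1797 + 17 = 1814.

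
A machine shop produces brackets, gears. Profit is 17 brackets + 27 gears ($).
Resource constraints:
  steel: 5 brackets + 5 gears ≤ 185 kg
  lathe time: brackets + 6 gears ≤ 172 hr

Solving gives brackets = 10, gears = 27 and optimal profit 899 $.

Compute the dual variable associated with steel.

3

At the optimum: steel uses 185 of 185 (binding); lathe time uses 172 of 172 (binding).
Dual feasibility on the basic columns requires 5·y_steel + 1·y_lathe time = 17, 5·y_steel + 6·y_lathe time = 27.
→ y_steel = 3 and y_lathe time = 2.
Shadow price of steel = 3.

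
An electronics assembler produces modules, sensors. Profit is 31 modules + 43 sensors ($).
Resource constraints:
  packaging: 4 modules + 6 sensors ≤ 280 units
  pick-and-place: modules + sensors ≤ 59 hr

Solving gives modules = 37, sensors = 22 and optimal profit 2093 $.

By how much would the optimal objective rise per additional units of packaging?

6

Both packaging and pick-and-place are binding at x*.
The binding rows give the dual system: 4·y_packaging + 1·y_pick-and-place = 31 and 6·y_packaging + 1·y_pick-and-place = 43.
Solving: y_packaging = 6, y_pick-and-place = 7.
Shadow price of packaging = 6.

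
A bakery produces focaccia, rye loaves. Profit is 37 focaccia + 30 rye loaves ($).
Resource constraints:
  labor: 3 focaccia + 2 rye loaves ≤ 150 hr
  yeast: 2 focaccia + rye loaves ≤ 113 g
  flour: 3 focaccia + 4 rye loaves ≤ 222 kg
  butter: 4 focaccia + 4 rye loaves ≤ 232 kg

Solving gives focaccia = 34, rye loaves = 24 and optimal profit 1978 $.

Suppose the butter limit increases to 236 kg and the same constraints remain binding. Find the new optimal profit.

Check each constraint at x*: labor 150/150 (tight); yeast 92/113 (slack 21); flour 198/222 (slack 24); butter 232/232 (tight).
By complementary slackness, y = 0 for the non-binding constraints.
The binding rows give the dual system: 3·y_labor + 4·y_butter = 37 and 2·y_labor + 4·y_butter = 30.
→ y_labor = 7 and y_butter = 4.
Δz = y_butter·Δb = 4 × (4) = 16, so new z* = 1978 + 16 = 1994.

1994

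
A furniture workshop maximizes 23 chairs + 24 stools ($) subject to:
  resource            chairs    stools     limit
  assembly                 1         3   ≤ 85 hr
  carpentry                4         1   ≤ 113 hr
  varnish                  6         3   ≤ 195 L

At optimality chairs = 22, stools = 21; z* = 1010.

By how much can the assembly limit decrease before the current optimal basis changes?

10

Binding constraints: assembly, varnish. The basis is B = [[1,3],[6,3]] with det -15.
Per unit decrease in assembly, x* moves by d = (0.2, -0.4).
The basis stays optimal until carpentry becomes binding; allowable decrease = 10 hr.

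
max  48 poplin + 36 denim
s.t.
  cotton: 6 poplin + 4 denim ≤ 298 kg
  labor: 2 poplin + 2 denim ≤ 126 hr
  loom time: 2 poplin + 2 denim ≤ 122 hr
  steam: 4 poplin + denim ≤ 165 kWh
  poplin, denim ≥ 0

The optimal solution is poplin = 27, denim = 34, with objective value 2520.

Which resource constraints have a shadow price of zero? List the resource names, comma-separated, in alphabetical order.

cotton: 298/298 (binding)
labor: 122/126 (slack 4)
loom time: 122/122 (binding)
steam: 142/165 (slack 23)
By complementary slackness, a constraint with positive slack has shadow price 0 → labor, steam.

labor, steam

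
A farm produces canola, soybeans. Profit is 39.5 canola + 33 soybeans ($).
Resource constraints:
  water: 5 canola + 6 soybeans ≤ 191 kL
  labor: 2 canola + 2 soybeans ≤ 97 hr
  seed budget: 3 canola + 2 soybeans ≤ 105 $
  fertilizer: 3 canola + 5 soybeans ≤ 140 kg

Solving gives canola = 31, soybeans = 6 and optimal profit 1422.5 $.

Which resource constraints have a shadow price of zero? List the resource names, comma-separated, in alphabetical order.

fertilizer, labor

water: 191/191 (binding)
labor: 74/97 (slack 23)
seed budget: 105/105 (binding)
fertilizer: 123/140 (slack 17)
By complementary slackness, a constraint with positive slack has shadow price 0 → fertilizer, labor.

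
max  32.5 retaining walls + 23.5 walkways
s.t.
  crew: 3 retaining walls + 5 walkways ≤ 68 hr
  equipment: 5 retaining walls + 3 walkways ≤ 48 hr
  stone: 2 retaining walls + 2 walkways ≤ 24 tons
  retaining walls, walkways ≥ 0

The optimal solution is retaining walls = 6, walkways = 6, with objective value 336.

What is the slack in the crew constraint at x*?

crew used = 3·6 + 5·6 = 48; slack = 68 − 48 = 20.

20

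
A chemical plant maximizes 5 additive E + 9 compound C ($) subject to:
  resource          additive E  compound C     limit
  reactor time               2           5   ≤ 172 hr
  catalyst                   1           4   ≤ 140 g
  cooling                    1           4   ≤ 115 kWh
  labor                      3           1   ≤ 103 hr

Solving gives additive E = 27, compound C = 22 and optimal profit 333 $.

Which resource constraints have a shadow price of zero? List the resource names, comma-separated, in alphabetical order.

catalyst, reactor time

reactor time: 164/172 (slack 8)
catalyst: 115/140 (slack 25)
cooling: 115/115 (binding)
labor: 103/103 (binding)
By complementary slackness, a constraint with positive slack has shadow price 0 → catalyst, reactor time.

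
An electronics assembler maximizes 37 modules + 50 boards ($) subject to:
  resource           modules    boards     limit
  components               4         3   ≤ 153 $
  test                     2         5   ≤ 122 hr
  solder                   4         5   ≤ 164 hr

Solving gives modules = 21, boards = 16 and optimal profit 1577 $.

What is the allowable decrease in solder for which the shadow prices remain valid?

Binding constraints: test, solder. The basis is B = [[2,5],[4,5]] with det -10.
Per unit decrease in solder, x* moves by d = (-0.5, 0.2).
The basis stays optimal until modules reaches 0; allowable decrease = 42 hr.

42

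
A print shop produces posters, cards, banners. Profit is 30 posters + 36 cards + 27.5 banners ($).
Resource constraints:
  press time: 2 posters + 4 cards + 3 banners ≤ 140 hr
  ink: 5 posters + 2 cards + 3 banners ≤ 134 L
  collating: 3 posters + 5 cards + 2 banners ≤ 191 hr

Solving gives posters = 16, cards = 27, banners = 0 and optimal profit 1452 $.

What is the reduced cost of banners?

-4

Binding: press time and ink. Non-binding: collating (8 unused).
Slack constraints have shadow price 0 (complementary slackness).
From A_Bᵀ y = c: 2·y_press time + 5·y_ink = 30; 4·y_press time + 2·y_ink = 36.
→ y_press time = 7.5 and y_ink = 3.
Reduced cost of banners: c₃ − yᵀa₃ = 27.5 − (7.5·3 + 3·3) = 27.5 − 31.5 = -4.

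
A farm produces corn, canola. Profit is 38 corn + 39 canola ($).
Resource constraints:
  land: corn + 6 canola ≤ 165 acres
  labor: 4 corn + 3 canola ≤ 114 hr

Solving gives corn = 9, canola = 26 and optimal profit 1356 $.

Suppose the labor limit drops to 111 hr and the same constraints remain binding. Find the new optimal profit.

1329

Both land and labor are binding at x*.
From A_Bᵀ y = c: 1·y_land + 4·y_labor = 38; 6·y_land + 3·y_labor = 39.
Solving: y_land = 2, y_labor = 9.
Δz = y_labor·Δb = 9 × (-3) = -27, so new z* = 1356 − 27 = 1329.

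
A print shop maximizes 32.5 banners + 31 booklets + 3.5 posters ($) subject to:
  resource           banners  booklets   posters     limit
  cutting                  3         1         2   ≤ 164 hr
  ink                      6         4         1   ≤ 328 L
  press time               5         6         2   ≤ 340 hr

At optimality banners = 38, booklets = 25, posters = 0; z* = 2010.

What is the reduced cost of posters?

-6

Binding: ink and press time. Non-binding: cutting (25 unused).
Since cutting is not tight, its dual is 0.
From A_Bᵀ y = c: 6·y_ink + 5·y_press time = 32.5; 4·y_ink + 6·y_press time = 31.
→ y_ink = 2.5 and y_press time = 3.5.
Reduced cost of posters: c₃ − yᵀa₃ = 3.5 − (2.5·1 + 3.5·2) = 3.5 − 9.5 = -6.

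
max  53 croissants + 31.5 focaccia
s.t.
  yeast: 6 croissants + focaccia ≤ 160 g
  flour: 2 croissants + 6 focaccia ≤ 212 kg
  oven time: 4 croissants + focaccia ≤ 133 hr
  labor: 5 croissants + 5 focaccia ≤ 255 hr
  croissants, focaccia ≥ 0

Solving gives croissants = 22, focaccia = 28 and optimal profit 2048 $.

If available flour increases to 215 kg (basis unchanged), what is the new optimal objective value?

At the optimum: yeast uses 160 of 160 (binding); flour uses 212 of 212 (binding); oven time uses 116 of 133 (slack = 17); labor uses 250 of 255 (slack = 5).
By complementary slackness, y = 0 for the non-binding constraints.
The binding rows give the dual system: 6·y_yeast + 2·y_flour = 53 and 1·y_yeast + 6·y_flour = 31.5.
→ y_yeast = 7.5 and y_flour = 4.
Δz = y_flour·Δb = 4 × (3) = 12, so new z* = 2048 + 12 = 2060.

2060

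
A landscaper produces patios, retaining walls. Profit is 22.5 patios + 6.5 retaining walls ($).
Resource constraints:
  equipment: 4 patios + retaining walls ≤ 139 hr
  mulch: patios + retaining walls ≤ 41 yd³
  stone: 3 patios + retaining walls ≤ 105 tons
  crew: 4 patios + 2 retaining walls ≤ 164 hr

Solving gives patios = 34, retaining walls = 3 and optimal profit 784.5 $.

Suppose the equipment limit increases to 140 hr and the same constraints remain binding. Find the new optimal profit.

787.5

Binding: equipment and stone. Non-binding: mulch (4 unused), crew (22 unused).
Slack constraints have shadow price 0 (complementary slackness).
From A_Bᵀ y = c: 4·y_equipment + 3·y_stone = 22.5; 1·y_equipment + 1·y_stone = 6.5.
→ y_equipment = 3 and y_stone = 3.5.
Δz = y_equipment·Δb = 3 × (1) = 3, so new z* = 784.5 + 3 = 787.5.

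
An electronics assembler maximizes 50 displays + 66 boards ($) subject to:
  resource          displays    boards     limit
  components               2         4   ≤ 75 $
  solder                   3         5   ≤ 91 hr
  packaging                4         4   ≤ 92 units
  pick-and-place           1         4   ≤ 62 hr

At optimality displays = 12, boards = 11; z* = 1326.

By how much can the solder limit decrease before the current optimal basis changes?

Binding constraints: solder, packaging. The basis is B = [[3,5],[4,4]] with det -8.
Per unit decrease in solder, x* moves by d = (0.5, -0.5).
The basis stays optimal until boards reaches 0; allowable decrease = 22 hr.

22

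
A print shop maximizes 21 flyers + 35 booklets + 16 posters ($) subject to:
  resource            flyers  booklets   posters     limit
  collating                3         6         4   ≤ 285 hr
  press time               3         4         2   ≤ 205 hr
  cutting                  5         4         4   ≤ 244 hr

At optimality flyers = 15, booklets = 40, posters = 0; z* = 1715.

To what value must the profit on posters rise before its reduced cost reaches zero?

21

Check each constraint at x*: collating 285/285 (tight); press time 205/205 (tight); cutting 235/244 (slack 9).
Slack constraints have shadow price 0 (complementary slackness).
Dual feasibility on the basic columns requires 3·y_collating + 3·y_press time = 21, 6·y_collating + 4·y_press time = 35.
→ y_collating = 3.5 and y_press time = 3.5.
posters enters the basis when its profit ≥ yᵀa₃ = 3.5·4 + 3.5·2 = 21.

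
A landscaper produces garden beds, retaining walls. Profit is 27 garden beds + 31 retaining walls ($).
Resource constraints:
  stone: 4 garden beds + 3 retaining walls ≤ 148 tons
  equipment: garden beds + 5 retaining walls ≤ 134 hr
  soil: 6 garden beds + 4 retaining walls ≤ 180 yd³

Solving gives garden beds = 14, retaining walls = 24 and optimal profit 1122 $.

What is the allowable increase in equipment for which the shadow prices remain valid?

91

Binding constraints: equipment, soil. The basis is B = [[1,5],[6,4]] with det -26.
Per unit increase in equipment, x* moves by d = (-0.1538, 0.2308).
The basis stays optimal until garden beds reaches 0; allowable increase = 91 hr.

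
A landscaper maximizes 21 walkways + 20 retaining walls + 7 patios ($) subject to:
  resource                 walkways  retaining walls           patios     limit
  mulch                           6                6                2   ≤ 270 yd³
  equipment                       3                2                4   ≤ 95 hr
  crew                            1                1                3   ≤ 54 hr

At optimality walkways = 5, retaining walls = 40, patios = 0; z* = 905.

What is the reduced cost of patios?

Binding: mulch and equipment. Non-binding: crew (9 unused).
Since crew is not tight, its dual is 0.
From A_Bᵀ y = c: 6·y_mulch + 3·y_equipment = 21; 6·y_mulch + 2·y_equipment = 20.
→ y_mulch = 3 and y_equipment = 1.
Reduced cost of patios: c₃ − yᵀa₃ = 7 − (3·2 + 1·4) = 7 − 10 = -3.

-3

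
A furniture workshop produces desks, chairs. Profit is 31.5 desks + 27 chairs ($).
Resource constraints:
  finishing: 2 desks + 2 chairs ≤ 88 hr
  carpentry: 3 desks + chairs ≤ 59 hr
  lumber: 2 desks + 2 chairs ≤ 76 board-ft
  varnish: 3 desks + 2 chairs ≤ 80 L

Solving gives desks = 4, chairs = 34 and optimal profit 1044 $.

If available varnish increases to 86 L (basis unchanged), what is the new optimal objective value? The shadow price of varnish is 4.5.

Δb = 6, so new z* = 1044 + (4.5)·(6) = 1044 + 27 = 1071.

1071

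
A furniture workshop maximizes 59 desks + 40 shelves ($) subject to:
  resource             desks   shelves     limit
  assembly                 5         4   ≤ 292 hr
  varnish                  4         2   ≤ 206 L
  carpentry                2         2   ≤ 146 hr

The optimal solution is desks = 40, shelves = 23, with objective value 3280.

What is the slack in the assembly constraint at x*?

assembly used = 5·40 + 4·23 = 292; slack = 292 − 292 = 0.

0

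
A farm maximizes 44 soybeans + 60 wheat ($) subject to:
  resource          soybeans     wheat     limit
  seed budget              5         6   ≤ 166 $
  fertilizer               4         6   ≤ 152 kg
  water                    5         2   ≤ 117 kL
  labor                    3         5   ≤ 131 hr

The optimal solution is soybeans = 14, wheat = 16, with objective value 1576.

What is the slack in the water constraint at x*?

15

water used = 5·14 + 2·16 = 102; slack = 117 − 102 = 15.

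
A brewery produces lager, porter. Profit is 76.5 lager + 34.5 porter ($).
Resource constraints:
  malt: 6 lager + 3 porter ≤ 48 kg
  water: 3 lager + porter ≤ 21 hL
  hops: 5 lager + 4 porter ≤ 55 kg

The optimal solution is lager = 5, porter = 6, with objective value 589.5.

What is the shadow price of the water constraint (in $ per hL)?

7.5

At the optimum: malt uses 48 of 48 (binding); water uses 21 of 21 (binding); hops uses 49 of 55 (slack = 6).
Slack constraints have shadow price 0 (complementary slackness).
The binding rows give the dual system: 6·y_malt + 3·y_water = 76.5 and 3·y_malt + 1·y_water = 34.5.
Solving: y_malt = 9, y_water = 7.5.
Shadow price of water = 7.5.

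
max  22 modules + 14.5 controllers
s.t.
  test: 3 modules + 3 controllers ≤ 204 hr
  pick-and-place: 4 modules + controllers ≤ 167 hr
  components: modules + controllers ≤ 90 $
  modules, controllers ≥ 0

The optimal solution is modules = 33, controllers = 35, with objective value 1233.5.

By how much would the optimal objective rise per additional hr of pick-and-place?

At the optimum: test uses 204 of 204 (binding); pick-and-place uses 167 of 167 (binding); components uses 68 of 90 (slack = 22).
Since components is not tight, its dual is 0.
From A_Bᵀ y = c: 3·y_test + 4·y_pick-and-place = 22; 3·y_test + 1·y_pick-and-place = 14.5.
Solving: y_test = 4, y_pick-and-place = 2.5.
Shadow price of pick-and-place = 2.5.

2.5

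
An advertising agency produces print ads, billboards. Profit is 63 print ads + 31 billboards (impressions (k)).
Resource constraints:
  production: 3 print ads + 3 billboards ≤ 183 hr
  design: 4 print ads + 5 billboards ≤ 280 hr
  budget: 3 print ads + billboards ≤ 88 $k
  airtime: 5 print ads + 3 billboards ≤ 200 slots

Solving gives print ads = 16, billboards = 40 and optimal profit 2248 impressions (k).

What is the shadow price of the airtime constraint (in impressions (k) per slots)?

Binding: budget and airtime. Non-binding: production (15 unused), design (16 unused).
Slack constraints have shadow price 0 (complementary slackness).
Dual feasibility on the basic columns requires 3·y_budget + 5·y_airtime = 63, 1·y_budget + 3·y_airtime = 31.
This yields shadow prices y_budget = 8.5, y_airtime = 7.5.
Shadow price of airtime = 7.5.

7.5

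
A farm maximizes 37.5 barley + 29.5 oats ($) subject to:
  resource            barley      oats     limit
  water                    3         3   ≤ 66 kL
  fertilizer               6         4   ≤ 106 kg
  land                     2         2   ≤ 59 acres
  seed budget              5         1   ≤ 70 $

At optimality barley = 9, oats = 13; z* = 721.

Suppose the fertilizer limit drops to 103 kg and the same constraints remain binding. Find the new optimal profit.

Binding: water and fertilizer. Non-binding: land (15 unused), seed budget (12 unused).
Slack constraints have shadow price 0 (complementary slackness).
From A_Bᵀ y = c: 3·y_water + 6·y_fertilizer = 37.5; 3·y_water + 4·y_fertilizer = 29.5.
→ y_water = 4.5 and y_fertilizer = 4.
Δz = y_fertilizer·Δb = 4 × (-3) = -12, so new z* = 721 − 12 = 709.

709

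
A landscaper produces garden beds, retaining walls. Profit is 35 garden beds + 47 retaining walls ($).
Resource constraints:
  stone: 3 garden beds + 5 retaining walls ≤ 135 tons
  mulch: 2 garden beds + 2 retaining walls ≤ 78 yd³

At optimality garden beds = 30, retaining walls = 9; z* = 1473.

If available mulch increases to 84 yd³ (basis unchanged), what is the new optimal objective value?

1524

Check each constraint at x*: stone 135/135 (tight); mulch 78/78 (tight).
Dual feasibility on the basic columns requires 3·y_stone + 2·y_mulch = 35, 5·y_stone + 2·y_mulch = 47.
→ y_stone = 6 and y_mulch = 8.5.
Δz = y_mulch·Δb = 8.5 × (6) = 51, so new z* = 1473 + 51 = 1524.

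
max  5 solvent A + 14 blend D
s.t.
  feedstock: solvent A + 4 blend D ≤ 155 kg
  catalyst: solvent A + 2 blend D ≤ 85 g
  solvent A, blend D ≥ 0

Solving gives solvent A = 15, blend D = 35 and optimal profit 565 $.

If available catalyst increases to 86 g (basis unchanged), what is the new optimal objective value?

Check each constraint at x*: feedstock 155/155 (tight); catalyst 85/85 (tight).
Dual feasibility on the basic columns requires 1·y_feedstock + 1·y_catalyst = 5, 4·y_feedstock + 2·y_catalyst = 14.
→ y_feedstock = 2 and y_catalyst = 3.
Δz = y_catalyst·Δb = 3 × (1) = 3, so new z* = 565 + 3 = 568.

568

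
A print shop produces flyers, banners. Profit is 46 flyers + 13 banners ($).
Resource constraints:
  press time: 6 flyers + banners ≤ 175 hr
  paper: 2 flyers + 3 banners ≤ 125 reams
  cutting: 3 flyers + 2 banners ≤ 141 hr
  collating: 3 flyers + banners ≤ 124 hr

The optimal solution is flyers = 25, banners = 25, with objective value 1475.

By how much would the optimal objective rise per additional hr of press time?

Binding: press time and paper. Non-binding: cutting (16 unused), collating (24 unused).
Since cutting, collating are not tight, their duals are 0.
From A_Bᵀ y = c: 6·y_press time + 2·y_paper = 46; 1·y_press time + 3·y_paper = 13.
This yields shadow prices y_press time = 7, y_paper = 2.
Shadow price of press time = 7.

7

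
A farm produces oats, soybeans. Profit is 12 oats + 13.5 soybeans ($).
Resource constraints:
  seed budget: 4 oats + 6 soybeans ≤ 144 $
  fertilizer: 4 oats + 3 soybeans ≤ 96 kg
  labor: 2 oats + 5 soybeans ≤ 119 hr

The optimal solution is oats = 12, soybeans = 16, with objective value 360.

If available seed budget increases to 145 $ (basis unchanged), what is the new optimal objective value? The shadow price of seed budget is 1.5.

361.5

Δb = 1, so new z* = 360 + (1.5)·(1) = 360 + 1.5 = 361.5.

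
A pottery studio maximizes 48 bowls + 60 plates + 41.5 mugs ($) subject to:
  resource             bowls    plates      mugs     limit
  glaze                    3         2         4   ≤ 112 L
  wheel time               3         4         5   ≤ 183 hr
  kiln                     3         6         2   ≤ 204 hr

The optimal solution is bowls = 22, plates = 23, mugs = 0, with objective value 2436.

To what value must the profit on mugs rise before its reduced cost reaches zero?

Binding: glaze and kiln. Non-binding: wheel time (25 unused).
By complementary slackness, y = 0 for the non-binding constraint.
The binding rows give the dual system: 3·y_glaze + 3·y_kiln = 48 and 2·y_glaze + 6·y_kiln = 60.
→ y_glaze = 9 and y_kiln = 7.
mugs enters the basis when its profit ≥ yᵀa₃ = 9·4 + 7·2 = 50.

50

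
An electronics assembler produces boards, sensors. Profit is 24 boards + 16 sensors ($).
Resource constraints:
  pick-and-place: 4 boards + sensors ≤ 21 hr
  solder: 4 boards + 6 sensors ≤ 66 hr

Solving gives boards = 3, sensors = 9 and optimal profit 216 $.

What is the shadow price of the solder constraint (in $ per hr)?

Check each constraint at x*: pick-and-place 21/21 (tight); solder 66/66 (tight).
Dual feasibility on the basic columns requires 4·y_pick-and-place + 4·y_solder = 24, 1·y_pick-and-place + 6·y_solder = 16.
Solving: y_pick-and-place = 4, y_solder = 2.
Shadow price of solder = 2.

2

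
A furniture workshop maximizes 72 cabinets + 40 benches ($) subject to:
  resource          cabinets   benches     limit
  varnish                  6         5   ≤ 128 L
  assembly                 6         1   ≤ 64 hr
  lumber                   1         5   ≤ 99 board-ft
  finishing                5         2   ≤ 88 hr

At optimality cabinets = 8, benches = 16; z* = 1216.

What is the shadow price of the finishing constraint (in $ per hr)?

0

Check each constraint at x*: varnish 128/128 (tight); assembly 64/64 (tight); lumber 88/99 (slack 11); finishing 72/88 (slack 16).
Slack constraints have shadow price 0 (complementary slackness).
From A_Bᵀ y = c: 6·y_varnish + 6·y_assembly = 72; 5·y_varnish + 1·y_assembly = 40.
→ y_varnish = 7 and y_assembly = 5.
Shadow price of finishing = 0.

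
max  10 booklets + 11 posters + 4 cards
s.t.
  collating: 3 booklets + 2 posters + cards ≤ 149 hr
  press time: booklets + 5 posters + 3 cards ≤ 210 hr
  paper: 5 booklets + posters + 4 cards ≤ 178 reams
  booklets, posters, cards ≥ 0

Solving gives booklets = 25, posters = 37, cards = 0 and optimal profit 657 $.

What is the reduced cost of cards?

At the optimum: collating uses 149 of 149 (binding); press time uses 210 of 210 (binding); paper uses 162 of 178 (slack = 16).
By complementary slackness, y = 0 for the non-binding constraint.
Dual feasibility on the basic columns requires 3·y_collating + 1·y_press time = 10, 2·y_collating + 5·y_press time = 11.
→ y_collating = 3 and y_press time = 1.
Reduced cost of cards: c₃ − yᵀa₃ = 4 − (3·1 + 1·3) = 4 − 6 = -2.

-2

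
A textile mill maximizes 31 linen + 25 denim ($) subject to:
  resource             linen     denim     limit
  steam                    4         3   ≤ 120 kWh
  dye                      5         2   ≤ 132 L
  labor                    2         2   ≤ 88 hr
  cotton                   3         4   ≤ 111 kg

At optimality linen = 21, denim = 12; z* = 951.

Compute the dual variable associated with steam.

Binding: steam and cotton. Non-binding: dye (3 unused), labor (22 unused).
Slack constraints have shadow price 0 (complementary slackness).
Dual feasibility on the basic columns requires 4·y_steam + 3·y_cotton = 31, 3·y_steam + 4·y_cotton = 25.
Solving: y_steam = 7, y_cotton = 1.
Shadow price of steam = 7.

7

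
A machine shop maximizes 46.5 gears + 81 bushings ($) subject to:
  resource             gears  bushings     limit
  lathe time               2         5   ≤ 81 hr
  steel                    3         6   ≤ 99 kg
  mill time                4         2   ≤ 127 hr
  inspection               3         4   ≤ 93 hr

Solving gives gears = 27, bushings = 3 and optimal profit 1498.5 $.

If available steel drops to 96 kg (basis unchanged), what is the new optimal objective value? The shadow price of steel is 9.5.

Δb = -3, so new z* = 1498.5 + (9.5)·(-3) = 1498.5 − 28.5 = 1470.

1470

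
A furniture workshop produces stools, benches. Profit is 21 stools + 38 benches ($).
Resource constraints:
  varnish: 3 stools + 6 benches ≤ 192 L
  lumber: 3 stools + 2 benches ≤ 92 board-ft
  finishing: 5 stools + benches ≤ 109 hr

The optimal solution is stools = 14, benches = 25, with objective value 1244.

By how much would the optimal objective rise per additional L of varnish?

6

At the optimum: varnish uses 192 of 192 (binding); lumber uses 92 of 92 (binding); finishing uses 95 of 109 (slack = 14).
Since finishing is not tight, its dual is 0.
The binding rows give the dual system: 3·y_varnish + 3·y_lumber = 21 and 6·y_varnish + 2·y_lumber = 38.
→ y_varnish = 6 and y_lumber = 1.
Shadow price of varnish = 6.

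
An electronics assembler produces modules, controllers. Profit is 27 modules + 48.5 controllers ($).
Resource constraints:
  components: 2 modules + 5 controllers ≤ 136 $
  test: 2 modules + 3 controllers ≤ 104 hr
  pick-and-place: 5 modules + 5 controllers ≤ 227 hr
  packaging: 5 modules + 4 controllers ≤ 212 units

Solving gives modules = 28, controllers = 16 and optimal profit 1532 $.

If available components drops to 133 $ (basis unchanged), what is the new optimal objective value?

Binding: components and test. Non-binding: pick-and-place (7 unused), packaging (8 unused).
By complementary slackness, y = 0 for the non-binding constraints.
The binding rows give the dual system: 2·y_components + 2·y_test = 27 and 5·y_components + 3·y_test = 48.5.
Solving: y_components = 4, y_test = 9.5.
Δz = y_components·Δb = 4 × (-3) = -12, so new z* = 1532 − 12 = 1520.

1520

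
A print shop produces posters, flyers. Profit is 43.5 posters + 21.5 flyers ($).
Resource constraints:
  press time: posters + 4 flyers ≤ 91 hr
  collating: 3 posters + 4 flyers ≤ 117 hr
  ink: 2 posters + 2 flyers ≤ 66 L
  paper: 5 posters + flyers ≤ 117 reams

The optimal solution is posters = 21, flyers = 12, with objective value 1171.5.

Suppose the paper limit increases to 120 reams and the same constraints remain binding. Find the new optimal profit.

Binding: ink and paper. Non-binding: press time (22 unused), collating (6 unused).
Slack constraints have shadow price 0 (complementary slackness).
Dual feasibility on the basic columns requires 2·y_ink + 5·y_paper = 43.5, 2·y_ink + 1·y_paper = 21.5.
This yields shadow prices y_ink = 8, y_paper = 5.5.
Δz = y_paper·Δb = 5.5 × (3) = 16.5, so new z* = 1171.5 + 16.5 = 1188.

1188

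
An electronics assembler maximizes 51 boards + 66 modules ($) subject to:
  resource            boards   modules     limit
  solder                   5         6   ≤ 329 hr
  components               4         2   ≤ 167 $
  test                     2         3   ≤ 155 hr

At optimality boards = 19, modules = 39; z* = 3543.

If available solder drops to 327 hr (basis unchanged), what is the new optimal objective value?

Check each constraint at x*: solder 329/329 (tight); components 154/167 (slack 13); test 155/155 (tight).
Since components is not tight, its dual is 0.
From A_Bᵀ y = c: 5·y_solder + 2·y_test = 51; 6·y_solder + 3·y_test = 66.
This yields shadow prices y_solder = 7, y_test = 8.
Δz = y_solder·Δb = 7 × (-2) = -14, so new z* = 3543 − 14 = 3529.

3529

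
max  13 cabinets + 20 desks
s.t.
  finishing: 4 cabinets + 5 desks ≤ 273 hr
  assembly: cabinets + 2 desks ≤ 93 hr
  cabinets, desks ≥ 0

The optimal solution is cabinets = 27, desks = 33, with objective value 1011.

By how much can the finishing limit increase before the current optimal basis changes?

Binding constraints: finishing, assembly. The basis is B = [[4,5],[1,2]] with det 3.
Per unit increase in finishing, x* moves by d = (0.6667, -0.3333).
The basis stays optimal until desks reaches 0; allowable increase = 99 hr.

99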